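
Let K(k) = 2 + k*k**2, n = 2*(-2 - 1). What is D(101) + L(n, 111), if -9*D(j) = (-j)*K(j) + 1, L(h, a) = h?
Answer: 104060548/9 ≈ 1.1562e+7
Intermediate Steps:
n = -6 (n = 2*(-3) = -6)
K(k) = 2 + k**3
D(j) = -1/9 + j*(2 + j**3)/9 (D(j) = -((-j)*(2 + j**3) + 1)/9 = -(-j*(2 + j**3) + 1)/9 = -(1 - j*(2 + j**3))/9 = -1/9 + j*(2 + j**3)/9)
D(101) + L(n, 111) = (-1/9 + (1/9)*101*(2 + 101**3)) - 6 = (-1/9 + (1/9)*101*(2 + 1030301)) - 6 = (-1/9 + (1/9)*101*1030303) - 6 = (-1/9 + 104060603/9) - 6 = 104060602/9 - 6 = 104060548/9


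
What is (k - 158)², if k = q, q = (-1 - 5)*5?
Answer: 35344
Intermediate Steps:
q = -30 (q = -6*5 = -30)
k = -30
(k - 158)² = (-30 - 158)² = (-188)² = 35344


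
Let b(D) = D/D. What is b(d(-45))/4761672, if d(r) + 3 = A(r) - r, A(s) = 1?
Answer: 1/4761672 ≈ 2.1001e-7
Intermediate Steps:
d(r) = -2 - r (d(r) = -3 + (1 - r) = -2 - r)
b(D) = 1
b(d(-45))/4761672 = 1/4761672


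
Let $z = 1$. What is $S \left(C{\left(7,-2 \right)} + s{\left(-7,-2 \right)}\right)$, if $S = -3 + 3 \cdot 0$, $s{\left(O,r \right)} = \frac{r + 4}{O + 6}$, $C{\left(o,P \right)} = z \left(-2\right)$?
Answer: $12$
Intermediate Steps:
$C{\left(o,P \right)} = -2$ ($C{\left(o,P \right)} = 1 \left(-2\right) = -2$)
$s{\left(O,r \right)} = \frac{4 + r}{6 + O}$
$S = -3$ ($S = -3 + 0 = -3$)
$S \left(C{\left(7,-2 \right)} + s{\left(-7,-2 \right)}\right) = - 3 \left(-2 + \frac{4 - 2}{6 - 7}\right) = - 3 \left(-2 + \frac{1}{-1} \cdot 2\right) = - 3 \left(-2 - 2\right) = \left(-3\right) \left(-4\right) = 12$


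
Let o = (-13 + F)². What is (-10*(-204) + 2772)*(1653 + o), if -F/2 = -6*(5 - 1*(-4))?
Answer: 51382536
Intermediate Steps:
F = 108 (F = -(-12)*(5 - 1*(-4)) = -(-12)*(5 + 4) = -(-12)*9 = -2*(-54) = 108)
o = 9025 (o = (-13 + 108)² = 95² = 9025)
(-10*(-204) + 2772)*(1653 + o) = (-10*(-204) + 2772)*(1653 + 9025) = (2040 + 2772)*10678 = 4812*10678 = 51382536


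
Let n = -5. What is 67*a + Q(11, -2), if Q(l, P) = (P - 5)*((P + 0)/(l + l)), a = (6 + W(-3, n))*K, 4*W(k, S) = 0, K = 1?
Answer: 4429/11 ≈ 402.64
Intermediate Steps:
W(k, S) = 0 (W(k, S) = (1/4)*0 = 0)
a = 6 (a = (6 + 0)*1 = 6*1 = 6)
Q(l, P) = P*(-5 + P)/(2*l) (Q(l, P) = (-5 + P)*(P/((2*l))) = (-5 + P)*(P*(1/(2*l))) = (-5 + P)*(P/(2*l)) = P*(-5 + P)/(2*l))
67*a + Q(11, -2) = 67*6 + (1/2)*(-2)*(-5 - 2)/11 = 402 + (1/2)*(-2)*(1/11)*(-7) = 402 + 7/11 = 4429/11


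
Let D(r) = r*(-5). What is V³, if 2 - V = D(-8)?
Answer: -54872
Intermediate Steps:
D(r) = -5*r
V = -38 (V = 2 - (-5)*(-8) = 2 - 1*40 = 2 - 40 = -38)
V³ = (-38)³ = -54872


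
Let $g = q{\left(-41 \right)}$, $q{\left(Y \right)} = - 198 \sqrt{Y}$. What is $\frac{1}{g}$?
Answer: $\frac{i \sqrt{41}}{8118} \approx 0.00078876 i$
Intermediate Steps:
$g = - 198 i \sqrt{41}$ ($g = - 198 \sqrt{-41} = - 198 i \sqrt{41} \approx - 1267.8 i$)
$\frac{1}{g} = \frac{1}{\left(-198\right) i \sqrt{41}} = \frac{i \sqrt{41}}{8118}$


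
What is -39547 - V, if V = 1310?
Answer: -40857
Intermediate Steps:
-39547 - V = -39547 - 1*1310 = -39547 - 1310 = -40857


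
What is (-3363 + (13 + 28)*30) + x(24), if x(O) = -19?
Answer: -2152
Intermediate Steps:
(-3363 + (13 + 28)*30) + x(24) = (-3363 + (13 + 28)*30) - 19 = (-3363 + 41*30) - 19 = (-3363 + 1230) - 19 = -2133 - 19 = -2152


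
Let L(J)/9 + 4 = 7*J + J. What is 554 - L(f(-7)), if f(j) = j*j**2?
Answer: 25286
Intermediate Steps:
f(j) = j**3
L(J) = -36 + 72*J (L(J) = -36 + 9*(7*J + J) = -36 + 9*(8*J) = -36 + 72*J)
554 - L(f(-7)) = 554 - (-36 + 72*(-7)**3) = 554 - (-36 + 72*(-343)) = 554 - (-36 - 24696) = 554 - 1*(-24732) = 554 + 24732 = 25286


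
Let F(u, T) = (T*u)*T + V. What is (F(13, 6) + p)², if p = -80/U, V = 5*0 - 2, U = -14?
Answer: 10903204/49 ≈ 2.2251e+5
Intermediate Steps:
V = -2 (V = 0 - 2 = -2)
F(u, T) = -2 + u*T² (F(u, T) = (T*u)*T - 2 = u*T² - 2 = -2 + u*T²)
p = 40/7 (p = -80/(-14) = -80*(-1/14) = 40/7 ≈ 5.7143)
(F(13, 6) + p)² = ((-2 + 13*6²) + 40/7)² = ((-2 + 13*36) + 40/7)² = ((-2 + 468) + 40/7)² = (466 + 40/7)² = (3302/7)² = 10903204/49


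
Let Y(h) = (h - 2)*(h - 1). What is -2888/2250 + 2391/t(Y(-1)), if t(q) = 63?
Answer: 288767/7875 ≈ 36.669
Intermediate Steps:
Y(h) = (-1 + h)*(-2 + h) (Y(h) = (-2 + h)*(-1 + h) = (-1 + h)*(-2 + h))
-2888/2250 + 2391/t(Y(-1)) = -2888/2250 + 2391/63 = -2888*1/2250 + 2391*(1/63) = -1444/1125 + 797/21 = 288767/7875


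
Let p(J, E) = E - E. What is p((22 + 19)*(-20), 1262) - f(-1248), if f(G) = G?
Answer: 1248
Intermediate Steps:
p(J, E) = 0
p((22 + 19)*(-20), 1262) - f(-1248) = 0 - 1*(-1248) = 0 + 1248 = 1248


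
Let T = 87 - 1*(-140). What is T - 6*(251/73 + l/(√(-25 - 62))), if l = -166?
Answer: 15065/73 - 332*I*√87/29 ≈ 206.37 - 106.78*I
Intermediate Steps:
T = 227 (T = 87 + 140 = 227)
T - 6*(251/73 + l/(√(-25 - 62))) = 227 - 6*(251/73 - 166/√(-25 - 62)) = 227 - 6*(251*(1/73) - 166*(-I*√87/87)) = 227 - 6*(251/73 - 166*(-I*√87/87)) = 227 - 6*(251/73 - (-166)*I*√87/87) = 227 - 6*(251/73 + 166*I*√87/87) = 227 + (-1506/73 - 332*I*√87/29) = 15065/73 - 332*I*√87/29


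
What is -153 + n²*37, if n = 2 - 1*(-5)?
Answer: 1660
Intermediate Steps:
n = 7 (n = 2 + 5 = 7)
-153 + n²*37 = -153 + 7²*37 = -153 + 49*37 = -153 + 1813 = 1660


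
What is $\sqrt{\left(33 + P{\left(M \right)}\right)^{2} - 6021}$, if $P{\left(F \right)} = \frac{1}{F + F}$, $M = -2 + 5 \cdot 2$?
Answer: $\frac{i \sqrt{1261535}}{16} \approx 70.199 i$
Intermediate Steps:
$M = 8$ ($M = -2 + 10 = 8$)
$P{\left(F \right)} = \frac{1}{2 F}$
$\sqrt{\left(33 + P{\left(M \right)}\right)^{2} - 6021} = \sqrt{\left(33 + \frac{1}{2 \cdot 8}\right)^{2} - 6021} = \sqrt{\left(33 + \frac{1}{2} \cdot \frac{1}{8}\right)^{2} - 6021} = \sqrt{\left(33 + \frac{1}{16}\right)^{2} - 6021} = \sqrt{\left(\frac{529}{16}\right)^{2} - 6021} = \sqrt{\frac{279841}{256} - 6021} = \sqrt{- \frac{1261535}{256}} = \frac{i \sqrt{1261535}}{16}$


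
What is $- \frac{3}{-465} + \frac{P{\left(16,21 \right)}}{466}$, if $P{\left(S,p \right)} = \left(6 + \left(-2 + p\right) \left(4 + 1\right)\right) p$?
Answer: $\frac{329221}{72230} \approx 4.558$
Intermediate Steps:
$P{\left(S,p \right)} = p \left(-4 + 5 p\right)$ ($P{\left(S,p \right)} = \left(6 + \left(-2 + p\right) 5\right) p = \left(6 + \left(-10 + 5 p\right)\right) p = \left(-4 + 5 p\right) p = p \left(-4 + 5 p\right)$)
$- \frac{3}{-465} + \frac{P{\left(16,21 \right)}}{466} = - \frac{3}{-465} + \frac{21 \left(-4 + 5 \cdot 21\right)}{466} = \left(-3\right) \left(- \frac{1}{465}\right) + 21 \left(-4 + 105\right) \frac{1}{466} = \frac{1}{155} + 21 \cdot 101 \cdot \frac{1}{466} = \frac{1}{155} + 2121 \cdot \frac{1}{466} = \frac{1}{155} + \frac{2121}{466} = \frac{329221}{72230}$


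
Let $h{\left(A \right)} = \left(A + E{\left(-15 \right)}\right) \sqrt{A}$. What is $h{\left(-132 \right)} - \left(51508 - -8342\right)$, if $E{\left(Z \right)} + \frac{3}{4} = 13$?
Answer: $-59850 - \frac{479 i \sqrt{33}}{2} \approx -59850.0 - 1375.8 i$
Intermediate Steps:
$E{\left(Z \right)} = \frac{49}{4}$ ($E{\left(Z \right)} = - \frac{3}{4} + 13 = \frac{49}{4}$)
$h{\left(A \right)} = \sqrt{A} \left(\frac{49}{4} + A\right)$ ($h{\left(A \right)} = \left(A + \frac{49}{4}\right) \sqrt{A} = \left(\frac{49}{4} + A\right) \sqrt{A} = \sqrt{A} \left(\frac{49}{4} + A\right)$)
$h{\left(-132 \right)} - \left(51508 - -8342\right) = \sqrt{-132} \left(\frac{49}{4} - 132\right) - \left(51508 - -8342\right) = 2 i \sqrt{33} \left(- \frac{479}{4}\right) - \left(51508 + 8342\right) = - \frac{479 i \sqrt{33}}{2} - 59850 = -59850 - \frac{479 i \sqrt{33}}{2}$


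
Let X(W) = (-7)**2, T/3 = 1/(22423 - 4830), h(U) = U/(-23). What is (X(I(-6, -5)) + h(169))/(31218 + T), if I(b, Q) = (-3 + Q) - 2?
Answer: 16854094/12632020371 ≈ 0.0013342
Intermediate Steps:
I(b, Q) = -5 + Q
h(U) = -U/23 (h(U) = U*(-1/23) = -U/23)
T = 3/17593 (T = 3/(22423 - 4830) = 3/17593 ≈ 0.00017052)
X(W) = 49
(X(I(-6, -5)) + h(169))/(31218 + T) = (49 - 1/23*169)/(31218 + 3/17593) = (49 - 169/23)/(549218277/17593) = (958/23)*(17593/549218277) = 16854094/12632020371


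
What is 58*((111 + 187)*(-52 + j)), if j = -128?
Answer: -3111120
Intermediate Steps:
58*((111 + 187)*(-52 + j)) = 58*((111 + 187)*(-52 - 128)) = 58*(298*(-180)) = 58*(-53640) = -3111120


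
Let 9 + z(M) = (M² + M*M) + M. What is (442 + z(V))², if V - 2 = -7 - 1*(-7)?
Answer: 196249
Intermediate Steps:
V = 2 (V = 2 + (-7 - 1*(-7)) = 2 + (-7 + 7) = 2 + 0 = 2)
z(M) = -9 + M + 2*M² (z(M) = -9 + ((M² + M*M) + M) = -9 + ((M² + M²) + M) = -9 + (2*M² + M) = -9 + (M + 2*M²) = -9 + M + 2*M²)
(442 + z(V))² = (442 + (-9 + 2 + 2*2²))² = (442 + (-9 + 2 + 2*4))² = (442 + (-9 + 2 + 8))² = (442 + 1)² = 443² = 196249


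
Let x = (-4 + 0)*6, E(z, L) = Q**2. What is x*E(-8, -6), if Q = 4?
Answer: -384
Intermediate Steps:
E(z, L) = 16 (E(z, L) = 4**2 = 16)
x = -24 (x = -4*6 = -24)
x*E(-8, -6) = -24*16 = -384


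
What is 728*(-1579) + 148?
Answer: -1149364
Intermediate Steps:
728*(-1579) + 148 = -1149512 + 148 = -1149364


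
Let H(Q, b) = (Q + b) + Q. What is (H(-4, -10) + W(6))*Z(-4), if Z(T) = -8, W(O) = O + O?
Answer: 48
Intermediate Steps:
W(O) = 2*O
H(Q, b) = b + 2*Q
(H(-4, -10) + W(6))*Z(-4) = ((-10 + 2*(-4)) + 2*6)*(-8) = ((-10 - 8) + 12)*(-8) = (-18 + 12)*(-8) = -6*(-8) = 48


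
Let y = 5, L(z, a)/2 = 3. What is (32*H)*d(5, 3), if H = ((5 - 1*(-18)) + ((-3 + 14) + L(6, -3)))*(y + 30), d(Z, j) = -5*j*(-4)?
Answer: 2688000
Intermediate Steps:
L(z, a) = 6 (L(z, a) = 2*3 = 6)
d(Z, j) = 20*j
H = 1400 (H = ((5 - 1*(-18)) + ((-3 + 14) + 6))*(5 + 30) = ((5 + 18) + (11 + 6))*35 = (23 + 17)*35 = 40*35 = 1400)
(32*H)*d(5, 3) = (32*1400)*(20*3) = 44800*60 = 2688000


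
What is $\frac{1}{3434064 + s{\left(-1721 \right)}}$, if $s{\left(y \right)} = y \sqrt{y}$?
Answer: $\frac{3434064}{11797892884457} + \frac{1721 i \sqrt{1721}}{11797892884457} \approx 2.9107 \cdot 10^{-7} + 6.0516 \cdot 10^{-9} i$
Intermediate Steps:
$s{\left(y \right)} = y^{\frac{3}{2}}$
$\frac{1}{3434064 + s{\left(-1721 \right)}} = \frac{1}{3434064 + \left(-1721\right)^{\frac{3}{2}}} = \frac{1}{3434064 - 1721 i \sqrt{1721}}$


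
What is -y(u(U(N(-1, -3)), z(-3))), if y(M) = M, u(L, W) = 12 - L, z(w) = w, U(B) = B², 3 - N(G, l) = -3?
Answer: 24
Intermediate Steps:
N(G, l) = 6 (N(G, l) = 3 - 1*(-3) = 3 + 3 = 6)
-y(u(U(N(-1, -3)), z(-3))) = -(12 - 1*6²) = -(12 - 1*36) = -(12 - 36) = -1*(-24) = 24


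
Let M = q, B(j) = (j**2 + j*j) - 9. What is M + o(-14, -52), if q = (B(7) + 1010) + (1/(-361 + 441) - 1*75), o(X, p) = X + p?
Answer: 76641/80 ≈ 958.01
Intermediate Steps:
B(j) = -9 + 2*j**2 (B(j) = (j**2 + j**2) - 9 = 2*j**2 - 9 = -9 + 2*j**2)
q = 81921/80 (q = ((-9 + 2*7**2) + 1010) + (1/(-361 + 441) - 1*75) = ((-9 + 2*49) + 1010) + (1/80 - 75) = ((-9 + 98) + 1010) + (1/80 - 75) = (89 + 1010) - 5999/80 = 1099 - 5999/80 = 81921/80 ≈ 1024.0)
M = 81921/80 ≈ 1024.0
M + o(-14, -52) = 81921/80 + (-14 - 52) = 81921/80 - 66 = 76641/80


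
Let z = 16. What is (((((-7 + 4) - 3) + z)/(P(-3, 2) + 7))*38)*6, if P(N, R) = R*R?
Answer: 2280/11 ≈ 207.27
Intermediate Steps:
P(N, R) = R²
(((((-7 + 4) - 3) + z)/(P(-3, 2) + 7))*38)*6 = (((((-7 + 4) - 3) + 16)/(2² + 7))*38)*6 = ((((-3 - 3) + 16)/(4 + 7))*38)*6 = (((-6 + 16)/11)*38)*6 = ((10*(1/11))*38)*6 = ((10/11)*38)*6 = (380/11)*6 = 2280/11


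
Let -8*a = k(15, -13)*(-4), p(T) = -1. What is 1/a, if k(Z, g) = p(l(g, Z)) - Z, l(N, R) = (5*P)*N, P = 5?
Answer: -⅛ ≈ -0.12500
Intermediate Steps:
l(N, R) = 25*N (l(N, R) = (5*5)*N = 25*N)
k(Z, g) = -1 - Z
a = -8 (a = -(-1 - 1*15)*(-4)/8 = -(-1 - 15)*(-4)/8 = -(-2)*(-4) = -⅛*64 = -8)
1/a = 1/(-8) = -⅛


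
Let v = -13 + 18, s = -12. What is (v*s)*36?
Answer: -2160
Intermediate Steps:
v = 5
(v*s)*36 = (5*(-12))*36 = -60*36 = -2160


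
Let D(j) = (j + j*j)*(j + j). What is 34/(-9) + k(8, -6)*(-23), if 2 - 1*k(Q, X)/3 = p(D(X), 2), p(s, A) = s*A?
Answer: -448396/9 ≈ -49822.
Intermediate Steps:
D(j) = 2*j*(j + j**2) (D(j) = (j + j**2)*(2*j) = 2*j*(j + j**2))
p(s, A) = A*s
k(Q, X) = 6 - 12*X**2*(1 + X) (k(Q, X) = 6 - 6*2*X**2*(1 + X) = 6 - 12*X**2*(1 + X))
34/(-9) + k(8, -6)*(-23) = 34/(-9) + (6 - 12*(-6)**2 - 12*(-6)**3)*(-23) = 34*(-1/9) + (6 - 12*36 - 12*(-216))*(-23) = -34/9 + (6 - 432 + 2592)*(-23) = -34/9 + 2166*(-23) = -34/9 - 49818 = -448396/9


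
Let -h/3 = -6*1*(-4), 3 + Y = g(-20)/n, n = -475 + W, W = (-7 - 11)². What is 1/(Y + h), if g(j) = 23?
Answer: -151/11348 ≈ -0.013306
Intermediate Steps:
W = 324 (W = (-18)² = 324)
n = -151 (n = -475 + 324 = -151)
Y = -476/151 (Y = -3 + 23/(-151) = -3 + 23*(-1/151) = -3 - 23/151 = -476/151 ≈ -3.1523)
h = -72 (h = -3*(-6*1)*(-4) = -(-18)*(-4) = -3*24 = -72)
1/(Y + h) = 1/(-476/151 - 72) = 1/(-11348/151) = -151/11348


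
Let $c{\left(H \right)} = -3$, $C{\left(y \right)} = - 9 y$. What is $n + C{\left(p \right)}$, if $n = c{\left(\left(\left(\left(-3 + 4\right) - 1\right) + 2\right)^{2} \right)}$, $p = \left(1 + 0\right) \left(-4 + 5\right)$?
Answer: $-12$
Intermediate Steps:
$p = 1$ ($p = 1 \cdot 1 = 1$)
$n = -3$
$n + C{\left(p \right)} = -3 - 9 = -12$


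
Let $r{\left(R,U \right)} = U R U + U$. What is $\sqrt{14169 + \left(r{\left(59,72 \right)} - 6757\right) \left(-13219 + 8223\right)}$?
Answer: $i \sqrt{1494644147} \approx 38661.0 i$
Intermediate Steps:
$r{\left(R,U \right)} = U + R U^{2}$ ($r{\left(R,U \right)} = R U U + U = R U^{2} + U = U + R U^{2}$)
$\sqrt{14169 + \left(r{\left(59,72 \right)} - 6757\right) \left(-13219 + 8223\right)} = \sqrt{14169 + \left(72 \left(1 + 59 \cdot 72\right) - 6757\right) \left(-13219 + 8223\right)} = \sqrt{14169 + \left(72 \left(1 + 4248\right) - 6757\right) \left(-4996\right)} = \sqrt{14169 + \left(72 \cdot 4249 - 6757\right) \left(-4996\right)} = \sqrt{14169 + \left(305928 - 6757\right) \left(-4996\right)} = \sqrt{14169 + 299171 \left(-4996\right)} = \sqrt{14169 - 1494658316} = \sqrt{-1494644147} = i \sqrt{1494644147}$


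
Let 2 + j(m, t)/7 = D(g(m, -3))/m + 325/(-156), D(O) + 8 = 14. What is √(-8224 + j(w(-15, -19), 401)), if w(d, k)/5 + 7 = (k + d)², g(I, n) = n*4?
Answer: I*√1089505911765/11490 ≈ 90.844*I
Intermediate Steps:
g(I, n) = 4*n
D(O) = 6 (D(O) = -8 + 14 = 6)
w(d, k) = -35 + 5*(d + k)² (w(d, k) = -35 + 5*(k + d)² = -35 + 5*(d + k)²)
j(m, t) = -343/12 + 42/m (j(m, t) = -14 + 7*(6/m + 325/(-156)) = -14 + 7*(6/m + 325*(-1/156)) = -14 + 7*(6/m - 25/12) = -14 + 7*(-25/12 + 6/m) = -14 + (-175/12 + 42/m) = -343/12 + 42/m)
√(-8224 + j(w(-15, -19), 401)) = √(-8224 + (-343/12 + 42/(-35 + 5*(-15 - 19)²))) = √(-8224 + (-343/12 + 42/(-35 + 5*(-34)²))) = √(-8224 + (-343/12 + 42/(-35 + 5*1156))) = √(-8224 + (-343/12 + 42/(-35 + 5780))) = √(-8224 + (-343/12 + 42/5745)) = √(-8224 + (-343/12 + 42*(1/5745))) = √(-8224 + (-343/12 + 14/1915)) = √(-8224 - 656677/22980) = √(-189644197/22980) = I*√1089505911765/11490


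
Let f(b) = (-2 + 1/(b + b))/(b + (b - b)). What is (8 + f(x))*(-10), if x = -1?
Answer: -105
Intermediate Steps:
f(b) = (-2 + 1/(2*b))/b (f(b) = (-2 + 1/(2*b))/(b + 0) = (-2 + 1/(2*b))/b)
(8 + f(x))*(-10) = (8 + (½)*(1 - 4*(-1))/(-1)²)*(-10) = (8 + (½)*1*(1 + 4))*(-10) = (8 + (½)*1*5)*(-10) = (8 + 5/2)*(-10) = (21/2)*(-10) = -105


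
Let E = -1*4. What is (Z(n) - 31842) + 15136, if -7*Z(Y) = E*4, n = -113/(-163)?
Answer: -116926/7 ≈ -16704.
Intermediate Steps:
n = 113/163 (n = -113*(-1/163) = 113/163 ≈ 0.69325)
E = -4
Z(Y) = 16/7 (Z(Y) = -(-4)*4/7 = -1/7*(-16) = 16/7)
(Z(n) - 31842) + 15136 = (16/7 - 31842) + 15136 = -222878/7 + 15136 = -116926/7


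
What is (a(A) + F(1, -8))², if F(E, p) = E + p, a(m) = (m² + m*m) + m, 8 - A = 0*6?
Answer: 16641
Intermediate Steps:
A = 8 (A = 8 - 0*6 = 8 - 1*0 = 8 + 0 = 8)
a(m) = m + 2*m² (a(m) = (m² + m²) + m = 2*m² + m = m + 2*m²)
(a(A) + F(1, -8))² = (8*(1 + 2*8) + (1 - 8))² = (8*(1 + 16) - 7)² = (8*17 - 7)² = (136 - 7)² = 129² = 16641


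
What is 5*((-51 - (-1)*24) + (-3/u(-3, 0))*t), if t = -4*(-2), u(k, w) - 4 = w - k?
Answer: -1065/7 ≈ -152.14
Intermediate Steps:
u(k, w) = 4 + w - k (u(k, w) = 4 + (w - k) = 4 + w - k)
t = 8
5*((-51 - (-1)*24) + (-3/u(-3, 0))*t) = 5*((-51 - (-1)*24) - 3/(4 + 0 - 1*(-3))*8) = 5*((-51 - 1*(-24)) - 3/(4 + 0 + 3)*8) = 5*((-51 + 24) - 3/7*8) = 5*(-27 - 3*1/7*8) = 5*(-27 - 3/7*8) = 5*(-27 - 24/7) = 5*(-213/7) = -1065/7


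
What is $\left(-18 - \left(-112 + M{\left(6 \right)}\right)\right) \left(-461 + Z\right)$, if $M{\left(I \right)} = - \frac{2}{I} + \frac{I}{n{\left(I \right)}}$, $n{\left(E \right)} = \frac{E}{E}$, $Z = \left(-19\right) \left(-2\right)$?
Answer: $-37365$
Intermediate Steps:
$Z = 38$
$n{\left(E \right)} = 1$
$M{\left(I \right)} = I - \frac{2}{I}$ ($M{\left(I \right)} = - \frac{2}{I} + \frac{I}{1} = - \frac{2}{I} + I 1 = - \frac{2}{I} + I = I - \frac{2}{I}$)
$\left(-18 - \left(-112 + M{\left(6 \right)}\right)\right) \left(-461 + Z\right) = \left(-18 - \left(-112 + \left(6 - \frac{2}{6}\right)\right)\right) \left(-461 + 38\right) = \left(-18 - \left(-112 + \left(6 - \frac{1}{3}\right)\right)\right) \left(-423\right) = \left(-18 - \left(-112 + \frac{17}{3}\right)\right) \left(-423\right) = \left(-18 - - \frac{319}{3}\right) \left(-423\right) = \left(-18 + \frac{319}{3}\right) \left(-423\right) = \frac{265}{3} \left(-423\right) = -37365$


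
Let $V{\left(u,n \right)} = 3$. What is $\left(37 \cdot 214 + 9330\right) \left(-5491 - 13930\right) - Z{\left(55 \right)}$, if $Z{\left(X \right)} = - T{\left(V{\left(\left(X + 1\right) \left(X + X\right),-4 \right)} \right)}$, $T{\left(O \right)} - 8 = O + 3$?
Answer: $-334973394$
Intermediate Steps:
$T{\left(O \right)} = 11 + O$ ($T{\left(O \right)} = 8 + \left(O + 3\right) = 8 + \left(3 + O\right) = 11 + O$)
$Z{\left(X \right)} = -14$ ($Z{\left(X \right)} = - (11 + 3) = \left(-1\right) 14 = -14$)
$\left(37 \cdot 214 + 9330\right) \left(-5491 - 13930\right) - Z{\left(55 \right)} = \left(37 \cdot 214 + 9330\right) \left(-5491 - 13930\right) - -14 = \left(7918 + 9330\right) \left(-19421\right) + 14 = 17248 \left(-19421\right) + 14 = -334973408 + 14 = -334973394$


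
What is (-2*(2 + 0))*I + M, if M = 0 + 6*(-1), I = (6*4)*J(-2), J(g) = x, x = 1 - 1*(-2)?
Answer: -294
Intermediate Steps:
x = 3 (x = 1 + 2 = 3)
J(g) = 3
I = 72 (I = (6*4)*3 = 24*3 = 72)
M = -6 (M = 0 - 6 = -6)
(-2*(2 + 0))*I + M = -2*(2 + 0)*72 - 6 = -2*2*72 - 6 = -4*72 - 6 = -288 - 6 = -294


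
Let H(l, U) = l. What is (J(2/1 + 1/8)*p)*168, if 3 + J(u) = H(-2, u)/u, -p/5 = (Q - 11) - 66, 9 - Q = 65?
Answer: -7485240/17 ≈ -4.4031e+5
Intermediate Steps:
Q = -56 (Q = 9 - 1*65 = 9 - 65 = -56)
p = 665 (p = -5*((-56 - 11) - 66) = -5*(-67 - 66) = -5*(-133) = 665)
J(u) = -3 - 2/u
(J(2/1 + 1/8)*p)*168 = ((-3 - 2/(2/1 + 1/8))*665)*168 = ((-3 - 2/(2*1 + 1*(1/8)))*665)*168 = ((-3 - 2/(2 + 1/8))*665)*168 = ((-3 - 2/17/8)*665)*168 = ((-3 - 2*8/17)*665)*168 = ((-3 - 16/17)*665)*168 = -67/17*665*168 = -44555/17*168 = -7485240/17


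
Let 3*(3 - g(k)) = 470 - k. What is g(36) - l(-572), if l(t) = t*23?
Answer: 39043/3 ≈ 13014.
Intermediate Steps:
g(k) = -461/3 + k/3 (g(k) = 3 - (470 - k)/3 = 3 + (-470/3 + k/3) = -461/3 + k/3)
l(t) = 23*t
g(36) - l(-572) = (-461/3 + (⅓)*36) - 23*(-572) = (-461/3 + 12) - 1*(-13156) = -425/3 + 13156 = 39043/3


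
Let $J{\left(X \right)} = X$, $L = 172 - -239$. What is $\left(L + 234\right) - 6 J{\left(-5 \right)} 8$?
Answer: $154800$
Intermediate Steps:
$L = 411$ ($L = 172 + 239 = 411$)
$\left(L + 234\right) - 6 J{\left(-5 \right)} 8 = \left(411 + 234\right) \left(-6\right) \left(-5\right) 8 = 645 \cdot 30 \cdot 8 = 645 \cdot 240 = 154800$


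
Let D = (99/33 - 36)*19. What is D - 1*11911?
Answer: -12538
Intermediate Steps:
D = -627 (D = (99*(1/33) - 36)*19 = (3 - 36)*19 = -33*19 = -627)
D - 1*11911 = -627 - 1*11911 = -627 - 11911 = -12538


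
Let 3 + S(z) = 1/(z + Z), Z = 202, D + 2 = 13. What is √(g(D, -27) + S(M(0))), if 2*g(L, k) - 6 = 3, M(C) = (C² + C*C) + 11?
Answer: √273066/426 ≈ 1.2267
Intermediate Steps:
D = 11 (D = -2 + 13 = 11)
M(C) = 11 + 2*C² (M(C) = (C² + C²) + 11 = 2*C² + 11 = 11 + 2*C²)
g(L, k) = 9/2 (g(L, k) = 3 + (½)*3 = 3 + 3/2 = 9/2)
S(z) = -3 + 1/(202 + z) (S(z) = -3 + 1/(z + 202) = -3 + 1/(202 + z))
√(g(D, -27) + S(M(0))) = √(9/2 + (-605 - 3*(11 + 2*0²))/(202 + (11 + 2*0²))) = √(9/2 + (-605 - 3*(11 + 2*0))/(202 + (11 + 2*0))) = √(9/2 + (-605 - 3*(11 + 0))/(202 + (11 + 0))) = √(9/2 + (-605 - 3*11)/(202 + 11)) = √(9/2 + (-605 - 33)/213) = √(9/2 + (1/213)*(-638)) = √(9/2 - 638/213) = √(641/426) = √273066/426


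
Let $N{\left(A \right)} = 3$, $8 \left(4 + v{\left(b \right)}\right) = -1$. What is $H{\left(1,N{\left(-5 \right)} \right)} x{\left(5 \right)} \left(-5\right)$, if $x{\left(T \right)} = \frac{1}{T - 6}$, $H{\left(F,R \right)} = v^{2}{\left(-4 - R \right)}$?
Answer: $\frac{5445}{64} \approx 85.078$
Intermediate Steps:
$v{\left(b \right)} = - \frac{33}{8}$ ($v{\left(b \right)} = -4 + \frac{1}{8} \left(-1\right) = -4 - \frac{1}{8} = - \frac{33}{8}$)
$H{\left(F,R \right)} = \frac{1089}{64}$ ($H{\left(F,R \right)} = \left(- \frac{33}{8}\right)^{2} = \frac{1089}{64}$)
$x{\left(T \right)} = \frac{1}{-6 + T}$
$H{\left(1,N{\left(-5 \right)} \right)} x{\left(5 \right)} \left(-5\right) = \frac{1089}{64 \left(-6 + 5\right)} \left(-5\right) = \frac{1089}{64 \left(-1\right)} \left(-5\right) = \frac{1089}{64} \left(-1\right) \left(-5\right) = \left(- \frac{1089}{64}\right) \left(-5\right) = \frac{5445}{64}$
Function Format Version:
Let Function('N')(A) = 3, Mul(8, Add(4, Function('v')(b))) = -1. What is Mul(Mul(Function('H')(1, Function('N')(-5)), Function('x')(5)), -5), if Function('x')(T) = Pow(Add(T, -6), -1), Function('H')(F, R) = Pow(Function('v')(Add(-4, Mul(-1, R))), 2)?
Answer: Rational(5445, 64) ≈ 85.078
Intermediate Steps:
Function('v')(b) = Rational(-33, 8) (Function('v')(b) = Add(-4, Mul(Rational(1, 8), -1)) = Add(-4, Rational(-1, 8)) = Rational(-33, 8))
Function('H')(F, R) = Rational(1089, 64) (Function('H')(F, R) = Pow(Rational(-33, 8), 2) = Rational(1089, 64))
Function('x')(T) = Pow(Add(-6, T), -1)
Mul(Mul(Function('H')(1, Function('N')(-5)), Function('x')(5)), -5) = Mul(Mul(Rational(1089, 64), Pow(Add(-6, 5), -1)), -5) = Mul(Mul(Rational(1089, 64), Pow(-1, -1)), -5) = Mul(Mul(Rational(1089, 64), -1), -5) = Mul(Rational(-1089, 64), -5) = Rational(5445, 64)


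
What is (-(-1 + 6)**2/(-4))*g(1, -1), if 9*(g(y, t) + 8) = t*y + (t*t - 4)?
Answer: -475/9 ≈ -52.778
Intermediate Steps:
g(y, t) = -76/9 + t**2/9 + t*y/9 (g(y, t) = -8 + (t*y + (t*t - 4))/9 = -8 + (t*y + (t**2 - 4))/9 = -8 + (t*y + (-4 + t**2))/9 = -8 + (-4 + t**2 + t*y)/9 = -8 + (-4/9 + t**2/9 + t*y/9) = -76/9 + t**2/9 + t*y/9)
(-(-1 + 6)**2/(-4))*g(1, -1) = (-(-1 + 6)**2/(-4))*(-76/9 + (1/9)*(-1)**2 + (1/9)*(-1)*1) = (-5**2*(-1)/4)*(-76/9 + (1/9)*1 - 1/9) = (-25*(-1)/4)*(-76/9 + 1/9 - 1/9) = -1*(-25/4)*(-76/9) = (25/4)*(-76/9) = -475/9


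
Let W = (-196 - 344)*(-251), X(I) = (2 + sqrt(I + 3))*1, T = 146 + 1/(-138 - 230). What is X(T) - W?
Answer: -135538 + 7*sqrt(25737)/92 ≈ -1.3553e+5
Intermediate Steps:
T = 53727/368 (T = 146 + 1/(-368) = 146 - 1/368 = 53727/368 ≈ 146.00)
X(I) = 2 + sqrt(3 + I) (X(I) = (2 + sqrt(3 + I))*1 = 2 + sqrt(3 + I))
W = 135540 (W = -540*(-251) = 135540)
X(T) - W = (2 + sqrt(3 + 53727/368)) - 1*135540 = (2 + sqrt(54831/368)) - 135540 = (2 + 7*sqrt(25737)/92) - 135540 = -135538 + 7*sqrt(25737)/92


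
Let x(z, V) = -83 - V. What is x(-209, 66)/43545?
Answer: -149/43545 ≈ -0.0034217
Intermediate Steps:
x(-209, 66)/43545 = (-83 - 1*66)/43545 = (-83 - 66)*(1/43545) = -149*1/43545 = -149/43545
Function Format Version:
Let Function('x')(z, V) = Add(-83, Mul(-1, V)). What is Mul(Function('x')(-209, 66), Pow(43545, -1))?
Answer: Rational(-149, 43545) ≈ -0.0034217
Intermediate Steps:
Mul(Function('x')(-209, 66), Pow(43545, -1)) = Mul(Add(-83, Mul(-1, 66)), Pow(43545, -1)) = Mul(Add(-83, -66), Rational(1, 43545)) = Mul(-149, Rational(1, 43545)) = Rational(-149, 43545)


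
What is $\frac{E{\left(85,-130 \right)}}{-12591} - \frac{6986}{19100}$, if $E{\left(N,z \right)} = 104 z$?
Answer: $\frac{85135637}{120244050} \approx 0.70802$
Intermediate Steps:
$\frac{E{\left(85,-130 \right)}}{-12591} - \frac{6986}{19100} = \frac{104 \left(-130\right)}{-12591} - \frac{6986}{19100} = \left(-13520\right) \left(- \frac{1}{12591}\right) - \frac{3493}{9550} = \frac{13520}{12591} - \frac{3493}{9550} = \frac{85135637}{120244050}$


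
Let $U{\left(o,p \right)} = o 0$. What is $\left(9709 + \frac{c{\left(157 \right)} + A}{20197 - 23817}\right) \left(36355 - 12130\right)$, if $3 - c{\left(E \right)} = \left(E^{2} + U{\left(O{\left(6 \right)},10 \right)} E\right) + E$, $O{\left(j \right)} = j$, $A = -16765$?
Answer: $\frac{42621644265}{181} \approx 2.3548 \cdot 10^{8}$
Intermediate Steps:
$U{\left(o,p \right)} = 0$
$c{\left(E \right)} = 3 - E - E^{2}$ ($c{\left(E \right)} = 3 - \left(\left(E^{2} + 0 E\right) + E\right) = 3 - \left(\left(E^{2} + 0\right) + E\right) = 3 - \left(E^{2} + E\right) = 3 - \left(E + E^{2}\right) = 3 - E - E^{2}$)
$\left(9709 + \frac{c{\left(157 \right)} + A}{20197 - 23817}\right) \left(36355 - 12130\right) = \left(9709 + \frac{\left(3 - 157 - 157^{2}\right) - 16765}{20197 - 23817}\right) \left(36355 - 12130\right) = \left(9709 + \frac{\left(3 - 157 - 24649\right) - 16765}{-3620}\right) 24225 = \left(9709 + \left(\left(3 - 157 - 24649\right) - 16765\right) \left(- \frac{1}{3620}\right)\right) 24225 = \left(9709 + \left(-24803 - 16765\right) \left(- \frac{1}{3620}\right)\right) 24225 = \left(9709 - - \frac{10392}{905}\right) 24225 = \left(9709 + \frac{10392}{905}\right) 24225 = \frac{8797037}{905} \cdot 24225 = \frac{42621644265}{181}$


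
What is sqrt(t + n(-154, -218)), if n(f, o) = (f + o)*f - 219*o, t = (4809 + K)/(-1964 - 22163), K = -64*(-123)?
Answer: 3*sqrt(6793214550487)/24127 ≈ 324.08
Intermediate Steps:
K = 7872
t = -12681/24127 (t = (4809 + 7872)/(-1964 - 22163) = 12681/(-24127) = 12681*(-1/24127) = -12681/24127 ≈ -0.52559)
n(f, o) = -219*o + f*(f + o) (n(f, o) = f*(f + o) - 219*o = -219*o + f*(f + o))
sqrt(t + n(-154, -218)) = sqrt(-12681/24127 + ((-154)**2 - 219*(-218) - 154*(-218))) = sqrt(-12681/24127 + (23716 + 47742 + 33572)) = sqrt(-12681/24127 + 105030) = sqrt(2534046129/24127) = 3*sqrt(6793214550487)/24127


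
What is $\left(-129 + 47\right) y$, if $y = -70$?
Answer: $5740$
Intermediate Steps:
$\left(-129 + 47\right) y = \left(-129 + 47\right) \left(-70\right) = \left(-82\right) \left(-70\right) = 5740$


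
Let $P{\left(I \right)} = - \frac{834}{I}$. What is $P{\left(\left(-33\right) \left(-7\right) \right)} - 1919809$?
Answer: $- \frac{147825571}{77} \approx -1.9198 \cdot 10^{6}$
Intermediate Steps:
$P{\left(\left(-33\right) \left(-7\right) \right)} - 1919809 = - \frac{834}{\left(-33\right) \left(-7\right)} - 1919809 = - \frac{834}{231} - 1919809 = \left(-834\right) \frac{1}{231} - 1919809 = - \frac{278}{77} - 1919809 = - \frac{147825571}{77}$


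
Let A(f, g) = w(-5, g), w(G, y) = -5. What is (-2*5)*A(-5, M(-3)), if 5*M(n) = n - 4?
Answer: 50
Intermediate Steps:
M(n) = -⅘ + n/5 (M(n) = (n - 4)/5 = (-4 + n)/5 = -⅘ + n/5)
A(f, g) = -5
(-2*5)*A(-5, M(-3)) = -2*5*(-5) = -10*(-5) = 50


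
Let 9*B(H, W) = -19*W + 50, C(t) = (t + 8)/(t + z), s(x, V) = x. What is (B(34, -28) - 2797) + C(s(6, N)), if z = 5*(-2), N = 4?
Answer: -16415/6 ≈ -2735.8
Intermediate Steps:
z = -10
C(t) = (8 + t)/(-10 + t) (C(t) = (t + 8)/(t - 10) = (8 + t)/(-10 + t))
B(H, W) = 50/9 - 19*W/9 (B(H, W) = (-19*W + 50)/9 = (50 - 19*W)/9 = 50/9 - 19*W/9)
(B(34, -28) - 2797) + C(s(6, N)) = ((50/9 - 19/9*(-28)) - 2797) + (8 + 6)/(-10 + 6) = ((50/9 + 532/9) - 2797) + 14/(-4) = (194/3 - 2797) - 1/4*14 = -8197/3 - 7/2 = -16415/6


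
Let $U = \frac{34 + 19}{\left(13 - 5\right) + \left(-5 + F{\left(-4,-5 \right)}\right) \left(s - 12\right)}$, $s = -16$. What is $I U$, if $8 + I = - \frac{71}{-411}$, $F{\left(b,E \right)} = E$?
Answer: $- \frac{170501}{118368} \approx -1.4404$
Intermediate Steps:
$I = - \frac{3217}{411}$ ($I = -8 - \frac{71}{-411} = -8 - - \frac{71}{411} = -8 + \frac{71}{411} = - \frac{3217}{411} \approx -7.8272$)
$U = \frac{53}{288}$ ($U = \frac{34 + 19}{\left(13 - 5\right) + \left(-5 - 5\right) \left(-16 - 12\right)} = \frac{53}{8 - -280} = \frac{53}{8 + 280} = \frac{53}{288} \approx 0.18403$)
$I U = \left(- \frac{3217}{411}\right) \frac{53}{288} = - \frac{170501}{118368}$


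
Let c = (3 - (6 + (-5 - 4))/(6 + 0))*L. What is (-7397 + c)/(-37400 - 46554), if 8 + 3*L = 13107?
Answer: -47311/503724 ≈ -0.093922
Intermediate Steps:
L = 13099/3 (L = -8/3 + (1/3)*13107 = -8/3 + 4369 = 13099/3 ≈ 4366.3)
c = 91693/6 (c = (3 - (6 + (-5 - 4))/(6 + 0))*(13099/3) = (3 - (6 - 9)/6)*(13099/3) = (3 - (-3)/6)*(13099/3) = (3 - 1*(-1/2))*(13099/3) = (3 + 1/2)*(13099/3) = (7/2)*(13099/3) = 91693/6 ≈ 15282.)
(-7397 + c)/(-37400 - 46554) = (-7397 + 91693/6)/(-37400 - 46554) = (47311/6)/(-83954) = (47311/6)*(-1/83954) = -47311/503724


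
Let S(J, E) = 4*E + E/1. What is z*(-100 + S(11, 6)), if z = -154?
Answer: 10780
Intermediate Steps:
S(J, E) = 5*E (S(J, E) = 4*E + E*1 = 4*E + E = 5*E)
z*(-100 + S(11, 6)) = -154*(-100 + 5*6) = -154*(-100 + 30) = -154*(-70) = 10780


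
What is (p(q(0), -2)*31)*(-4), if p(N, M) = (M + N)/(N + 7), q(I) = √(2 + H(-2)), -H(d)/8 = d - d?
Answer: 1984/47 - 1116*√2/47 ≈ 8.6327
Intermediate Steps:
H(d) = 0 (H(d) = -8*(d - d) = -8*0 = 0)
q(I) = √2 (q(I) = √(2 + 0) = √2)
p(N, M) = (M + N)/(7 + N)
(p(q(0), -2)*31)*(-4) = (((-2 + √2)/(7 + √2))*31)*(-4) = (31*(-2 + √2)/(7 + √2))*(-4) = -124*(-2 + √2)/(7 + √2)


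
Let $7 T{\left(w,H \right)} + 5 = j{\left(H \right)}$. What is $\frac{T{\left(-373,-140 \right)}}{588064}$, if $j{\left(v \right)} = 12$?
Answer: $\frac{1}{588064} \approx 1.7005 \cdot 10^{-6}$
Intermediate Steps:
$T{\left(w,H \right)} = 1$ ($T{\left(w,H \right)} = - \frac{5}{7} + \frac{1}{7} \cdot 12 = - \frac{5}{7} + \frac{12}{7} = 1$)
$\frac{T{\left(-373,-140 \right)}}{588064} = 1 \cdot \frac{1}{588064} = \frac{1}{588064}$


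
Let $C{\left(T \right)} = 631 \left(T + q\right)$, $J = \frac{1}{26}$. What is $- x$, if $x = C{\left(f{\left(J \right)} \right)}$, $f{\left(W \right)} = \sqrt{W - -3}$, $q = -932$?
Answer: $588092 - \frac{631 \sqrt{2054}}{26} \approx 5.8699 \cdot 10^{5}$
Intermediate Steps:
$J = \frac{1}{26} \approx 0.038462$
$f{\left(W \right)} = \sqrt{3 + W}$ ($f{\left(W \right)} = \sqrt{W + \left(-7 + 10\right)} = \sqrt{W + 3} = \sqrt{3 + W}$)
$C{\left(T \right)} = -588092 + 631 T$ ($C{\left(T \right)} = 631 \left(T - 932\right) = 631 \left(-932 + T\right) = -588092 + 631 T$)
$x = -588092 + \frac{631 \sqrt{2054}}{26}$ ($x = -588092 + 631 \sqrt{3 + \frac{1}{26}} = -588092 + 631 \sqrt{\frac{79}{26}} = -588092 + 631 \frac{\sqrt{2054}}{26} = -588092 + \frac{631 \sqrt{2054}}{26} \approx -5.8699 \cdot 10^{5}$)
$- x = - (-588092 + \frac{631 \sqrt{2054}}{26}) = 588092 - \frac{631 \sqrt{2054}}{26}$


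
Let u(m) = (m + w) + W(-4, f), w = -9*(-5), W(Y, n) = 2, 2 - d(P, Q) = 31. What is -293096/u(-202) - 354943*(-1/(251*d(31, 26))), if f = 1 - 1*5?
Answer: 2078429619/1128245 ≈ 1842.2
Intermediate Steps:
f = -4 (f = 1 - 5 = -4)
d(P, Q) = -29 (d(P, Q) = 2 - 1*31 = 2 - 31 = -29)
w = 45
u(m) = 47 + m (u(m) = (m + 45) + 2 = (45 + m) + 2 = 47 + m)
-293096/u(-202) - 354943*(-1/(251*d(31, 26))) = -293096/(47 - 202) - 354943/((-251*(-29))) = -293096/(-155) - 354943/7279 = -293096*(-1/155) - 354943*1/7279 = 293096/155 - 354943/7279 = 2078429619/1128245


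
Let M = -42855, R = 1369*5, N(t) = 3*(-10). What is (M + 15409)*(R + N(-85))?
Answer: -187044490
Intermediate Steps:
N(t) = -30
R = 6845
(M + 15409)*(R + N(-85)) = (-42855 + 15409)*(6845 - 30) = -27446*6815 = -187044490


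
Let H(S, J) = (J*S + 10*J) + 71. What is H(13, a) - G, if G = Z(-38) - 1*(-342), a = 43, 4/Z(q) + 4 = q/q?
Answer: 2158/3 ≈ 719.33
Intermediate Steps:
Z(q) = -4/3 (Z(q) = 4/(-4 + q/q) = 4/(-4 + 1) = 4/(-3) = 4*(-1/3) = -4/3)
G = 1022/3 (G = -4/3 - 1*(-342) = -4/3 + 342 = 1022/3 ≈ 340.67)
H(S, J) = 71 + 10*J + J*S (H(S, J) = (10*J + J*S) + 71 = 71 + 10*J + J*S)
H(13, a) - G = (71 + 10*43 + 43*13) - 1*1022/3 = (71 + 430 + 559) - 1022/3 = 1060 - 1022/3 = 2158/3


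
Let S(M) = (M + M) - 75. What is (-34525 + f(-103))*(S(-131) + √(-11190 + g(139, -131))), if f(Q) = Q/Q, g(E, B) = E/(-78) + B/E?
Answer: 11634588 - 5754*I*√1315693168998/1807 ≈ 1.1635e+7 - 3.6525e+6*I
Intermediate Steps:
g(E, B) = -E/78 + B/E (g(E, B) = E*(-1/78) + B/E = -E/78 + B/E)
f(Q) = 1
S(M) = -75 + 2*M (S(M) = 2*M - 75 = -75 + 2*M)
(-34525 + f(-103))*(S(-131) + √(-11190 + g(139, -131))) = (-34525 + 1)*((-75 + 2*(-131)) + √(-11190 + (-1/78*139 - 131/139))) = -34524*((-75 - 262) + √(-11190 + (-139/78 - 131*1/139))) = -34524*(-337 + √(-11190 + (-139/78 - 131/139))) = -34524*(-337 + √(-11190 - 29539/10842)) = -34524*(-337 + √(-121351519/10842)) = -34524*(-337 + I*√1315693168998/10842) = 11634588 - 5754*I*√1315693168998/1807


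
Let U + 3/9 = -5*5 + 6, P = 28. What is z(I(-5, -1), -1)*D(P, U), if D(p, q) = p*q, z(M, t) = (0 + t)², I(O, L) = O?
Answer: -1624/3 ≈ -541.33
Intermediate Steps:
z(M, t) = t²
U = -58/3 (U = -⅓ + (-5*5 + 6) = -⅓ + (-25 + 6) = -⅓ - 19 = -58/3 ≈ -19.333)
z(I(-5, -1), -1)*D(P, U) = (-1)²*(28*(-58/3)) = 1*(-1624/3) = -1624/3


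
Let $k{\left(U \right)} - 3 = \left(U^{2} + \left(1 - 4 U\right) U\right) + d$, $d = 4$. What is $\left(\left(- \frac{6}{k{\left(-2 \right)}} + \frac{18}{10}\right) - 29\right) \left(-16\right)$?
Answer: $\frac{14752}{35} \approx 421.49$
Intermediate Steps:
$k{\left(U \right)} = 7 + U^{2} + U \left(1 - 4 U\right)$ ($k{\left(U \right)} = 3 + \left(\left(U^{2} + \left(1 - 4 U\right) U\right) + 4\right) = 3 + \left(\left(U^{2} + U \left(1 - 4 U\right)\right) + 4\right) = 3 + \left(4 + U^{2} + U \left(1 - 4 U\right)\right) = 7 + U^{2} + U \left(1 - 4 U\right)$)
$\left(\left(- \frac{6}{k{\left(-2 \right)}} + \frac{18}{10}\right) - 29\right) \left(-16\right) = \left(\left(- \frac{6}{7 - 2 - 3 \left(-2\right)^{2}} + \frac{18}{10}\right) - 29\right) \left(-16\right) = \left(\left(- \frac{6}{7 - 2 - 12} + 18 \cdot \frac{1}{10}\right) - 29\right) \left(-16\right) = \left(\left(- \frac{6}{7 - 2 - 12} + \frac{9}{5}\right) - 29\right) \left(-16\right) = \left(\left(- \frac{6}{-7} + \frac{9}{5}\right) - 29\right) \left(-16\right) = \left(\left(\left(-6\right) \left(- \frac{1}{7}\right) + \frac{9}{5}\right) - 29\right) \left(-16\right) = \left(\left(\frac{6}{7} + \frac{9}{5}\right) - 29\right) \left(-16\right) = \left(\frac{93}{35} - 29\right) \left(-16\right) = \left(- \frac{922}{35}\right) \left(-16\right) = \frac{14752}{35}$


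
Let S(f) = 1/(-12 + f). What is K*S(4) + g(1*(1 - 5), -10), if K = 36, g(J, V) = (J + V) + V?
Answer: -57/2 ≈ -28.500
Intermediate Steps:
g(J, V) = J + 2*V
K*S(4) + g(1*(1 - 5), -10) = 36/(-12 + 4) + (1*(1 - 5) + 2*(-10)) = 36/(-8) + (1*(-4) - 20) = 36*(-⅛) + (-4 - 20) = -9/2 - 24 = -57/2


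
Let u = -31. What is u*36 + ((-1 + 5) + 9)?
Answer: -1103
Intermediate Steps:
u*36 + ((-1 + 5) + 9) = -31*36 + ((-1 + 5) + 9) = -1116 + (4 + 9) = -1116 + 13 = -1103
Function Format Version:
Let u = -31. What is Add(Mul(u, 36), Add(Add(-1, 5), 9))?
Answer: -1103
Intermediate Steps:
Add(Mul(u, 36), Add(Add(-1, 5), 9)) = Add(Mul(-31, 36), Add(Add(-1, 5), 9)) = Add(-1116, Add(4, 9)) = Add(-1116, 13) = -1103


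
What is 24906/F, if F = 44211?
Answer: 8302/14737 ≈ 0.56334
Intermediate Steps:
24906/F = 24906/44211 = 24906*(1/44211) = 8302/14737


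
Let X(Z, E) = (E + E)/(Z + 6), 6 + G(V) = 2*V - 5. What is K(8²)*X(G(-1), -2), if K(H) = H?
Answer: 256/7 ≈ 36.571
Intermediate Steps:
G(V) = -11 + 2*V (G(V) = -6 + (2*V - 5) = -6 + (-5 + 2*V) = -11 + 2*V)
X(Z, E) = 2*E/(6 + Z) (X(Z, E) = (2*E)/(6 + Z) = 2*E/(6 + Z))
K(8²)*X(G(-1), -2) = 8²*(2*(-2)/(6 + (-11 + 2*(-1)))) = 64*(2*(-2)/(6 + (-11 - 2))) = 64*(2*(-2)/(6 - 13)) = 64*(2*(-2)/(-7)) = 64*(2*(-2)*(-⅐)) = 64*(4/7) = 256/7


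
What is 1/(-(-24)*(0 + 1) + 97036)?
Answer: 1/97060 ≈ 1.0303e-5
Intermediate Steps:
1/(-(-24)*(0 + 1) + 97036) = 1/(-(-24) + 97036) = 1/(-3*(-8) + 97036) = 1/(24 + 97036) = 1/97060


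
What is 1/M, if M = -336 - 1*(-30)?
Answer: -1/306 ≈ -0.0032680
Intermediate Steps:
M = -306 (M = -336 + 30 = -306)
1/M = 1/(-306) = -1/306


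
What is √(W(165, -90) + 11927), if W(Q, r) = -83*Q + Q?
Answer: I*√1603 ≈ 40.037*I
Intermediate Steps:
W(Q, r) = -82*Q
√(W(165, -90) + 11927) = √(-82*165 + 11927) = √(-13530 + 11927) = √(-1603) = I*√1603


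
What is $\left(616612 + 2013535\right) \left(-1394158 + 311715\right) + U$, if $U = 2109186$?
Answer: $-2846982099935$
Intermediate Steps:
$\left(616612 + 2013535\right) \left(-1394158 + 311715\right) + U = \left(616612 + 2013535\right) \left(-1394158 + 311715\right) + 2109186 = 2630147 \left(-1082443\right) + 2109186 = -2846984209121 + 2109186 = -2846982099935$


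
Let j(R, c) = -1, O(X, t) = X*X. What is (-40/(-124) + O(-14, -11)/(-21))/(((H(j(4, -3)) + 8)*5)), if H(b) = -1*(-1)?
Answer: -838/4185 ≈ -0.20024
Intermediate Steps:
O(X, t) = X²
H(b) = 1
(-40/(-124) + O(-14, -11)/(-21))/(((H(j(4, -3)) + 8)*5)) = (-40/(-124) + (-14)²/(-21))/(((1 + 8)*5)) = (-40*(-1/124) + 196*(-1/21))/((9*5)) = (10/31 - 28/3)/45 = -838/93*1/45 = -838/4185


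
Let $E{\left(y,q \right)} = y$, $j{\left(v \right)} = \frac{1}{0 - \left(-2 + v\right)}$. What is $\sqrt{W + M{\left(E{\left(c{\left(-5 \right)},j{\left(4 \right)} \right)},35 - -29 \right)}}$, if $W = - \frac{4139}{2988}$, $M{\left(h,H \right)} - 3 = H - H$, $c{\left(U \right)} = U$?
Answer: $\frac{5 \sqrt{16019}}{498} \approx 1.2707$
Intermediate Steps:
$j{\left(v \right)} = \frac{1}{2 - v}$
$M{\left(h,H \right)} = 3$ ($M{\left(h,H \right)} = 3 + \left(H - H\right) = 3 + 0 = 3$)
$W = - \frac{4139}{2988}$ ($W = \left(-4139\right) \frac{1}{2988} = - \frac{4139}{2988} \approx -1.3852$)
$\sqrt{W + M{\left(E{\left(c{\left(-5 \right)},j{\left(4 \right)} \right)},35 - -29 \right)}} = \sqrt{- \frac{4139}{2988} + 3} = \sqrt{\frac{4825}{2988}} = \frac{5 \sqrt{16019}}{498}$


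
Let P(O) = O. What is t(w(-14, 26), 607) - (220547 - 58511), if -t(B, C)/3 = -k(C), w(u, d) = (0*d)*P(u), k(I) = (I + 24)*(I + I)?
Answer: 2136066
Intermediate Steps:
k(I) = 2*I*(24 + I) (k(I) = (24 + I)*(2*I) = 2*I*(24 + I))
w(u, d) = 0 (w(u, d) = (0*d)*u = 0*u = 0)
t(B, C) = 6*C*(24 + C) (t(B, C) = -(-3)*2*C*(24 + C) = -(-6)*C*(24 + C) = 6*C*(24 + C))
t(w(-14, 26), 607) - (220547 - 58511) = 6*607*(24 + 607) - (220547 - 58511) = 6*607*631 - 1*162036 = 2298102 - 162036 = 2136066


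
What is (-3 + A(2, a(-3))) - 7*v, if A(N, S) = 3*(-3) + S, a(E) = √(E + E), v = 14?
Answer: -110 + I*√6 ≈ -110.0 + 2.4495*I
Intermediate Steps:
a(E) = √2*√E (a(E) = √(2*E) = √2*√E)
A(N, S) = -9 + S
(-3 + A(2, a(-3))) - 7*v = (-3 + (-9 + √2*√(-3))) - 7*14 = (-3 + (-9 + √2*(I*√3))) - 98 = (-3 + (-9 + I*√6)) - 98 = (-12 + I*√6) - 98 = -110 + I*√6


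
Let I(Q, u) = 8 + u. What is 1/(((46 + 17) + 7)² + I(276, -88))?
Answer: 1/4820 ≈ 0.00020747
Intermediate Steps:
1/(((46 + 17) + 7)² + I(276, -88)) = 1/(((46 + 17) + 7)² + (8 - 88)) = 1/((63 + 7)² - 80) = 1/(70² - 80) = 1/(4900 - 80) = 1/4820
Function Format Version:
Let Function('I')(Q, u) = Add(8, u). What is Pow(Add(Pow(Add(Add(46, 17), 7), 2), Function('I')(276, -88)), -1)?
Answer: Rational(1, 4820) ≈ 0.00020747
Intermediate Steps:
Pow(Add(Pow(Add(Add(46, 17), 7), 2), Function('I')(276, -88)), -1) = Pow(Add(Pow(Add(Add(46, 17), 7), 2), Add(8, -88)), -1) = Pow(Add(Pow(Add(63, 7), 2), -80), -1) = Pow(Add(Pow(70, 2), -80), -1) = Pow(Add(4900, -80), -1) = Pow(4820, -1) = Rational(1, 4820)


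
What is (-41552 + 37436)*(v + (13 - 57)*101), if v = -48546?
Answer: 218106840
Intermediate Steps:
(-41552 + 37436)*(v + (13 - 57)*101) = (-41552 + 37436)*(-48546 + (13 - 57)*101) = -4116*(-48546 - 44*101) = -4116*(-48546 - 4444) = -4116*(-52990) = 218106840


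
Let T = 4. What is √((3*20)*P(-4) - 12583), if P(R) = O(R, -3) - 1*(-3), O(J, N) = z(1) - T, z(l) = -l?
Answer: I*√12703 ≈ 112.71*I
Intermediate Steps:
O(J, N) = -5 (O(J, N) = -1*1 - 1*4 = -1 - 4 = -5)
P(R) = -2 (P(R) = -5 - 1*(-3) = -5 + 3 = -2)
√((3*20)*P(-4) - 12583) = √((3*20)*(-2) - 12583) = √(60*(-2) - 12583) = √(-120 - 12583) = √(-12703) = I*√12703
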